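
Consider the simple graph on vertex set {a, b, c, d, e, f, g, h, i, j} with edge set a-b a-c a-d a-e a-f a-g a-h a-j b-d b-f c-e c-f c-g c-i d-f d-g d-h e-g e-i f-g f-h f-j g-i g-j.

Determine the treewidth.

A width-3 tree decomposition is:
Bags: B1 = {a, c, f, g}  B2 = {a, c, e, g}  B3 = {a, f, g, j}  B4 = {c, e, g, i}  B5 = {a, d, f, g}  B6 = {a, b, d, f}  B7 = {a, d, f, h}
Tree: B1–B2, B1–B3, B2–B4, B1–B5, B5–B6, B5–B7
Each bag holds 4 vertices, so the decomposition has width 3, which upper-bounds the treewidth. For the lower bound, the 4 vertices {a, c, e, g} are pairwise adjacent, and any tree decomposition puts a clique entirely inside one bag — forcing width ≥ 3. The upper and lower bounds meet at 3, so that is the treewidth.

3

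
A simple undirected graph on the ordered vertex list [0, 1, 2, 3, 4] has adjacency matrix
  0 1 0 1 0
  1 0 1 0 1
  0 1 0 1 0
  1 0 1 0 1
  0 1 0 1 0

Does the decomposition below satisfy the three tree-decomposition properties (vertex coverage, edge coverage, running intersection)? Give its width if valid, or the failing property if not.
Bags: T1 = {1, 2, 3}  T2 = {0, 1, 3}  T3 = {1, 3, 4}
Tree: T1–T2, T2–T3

Vertex coverage: the bags together contain {0, 1, 2, 3, 4}, the full vertex set. Edge coverage: each edge of G has both endpoints in at least one bag. Running intersection: for every vertex, the bags containing it form a connected subtree. All three properties hold, so this is a valid tree decomposition of width max|bag| − 1 = 2, and hence tw(G) ≤ 2.

Yes; width 2.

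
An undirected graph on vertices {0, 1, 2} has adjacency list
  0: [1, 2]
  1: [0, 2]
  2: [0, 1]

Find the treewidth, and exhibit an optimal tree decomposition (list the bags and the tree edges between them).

Treewidth 2.
One optimal decomposition is:
Bags: B1 = {0, 1, 2}
Tree: (single bag)

With just one bag of size 3, the width is 3 − 1 = 2, so tw(G) ≤ 2. On the other hand G contains the 3-clique {0, 1, 2}. A clique must lie in a single bag of any decomposition, so no decomposition can have width below 2. Hence tw(G) = 2 exactly.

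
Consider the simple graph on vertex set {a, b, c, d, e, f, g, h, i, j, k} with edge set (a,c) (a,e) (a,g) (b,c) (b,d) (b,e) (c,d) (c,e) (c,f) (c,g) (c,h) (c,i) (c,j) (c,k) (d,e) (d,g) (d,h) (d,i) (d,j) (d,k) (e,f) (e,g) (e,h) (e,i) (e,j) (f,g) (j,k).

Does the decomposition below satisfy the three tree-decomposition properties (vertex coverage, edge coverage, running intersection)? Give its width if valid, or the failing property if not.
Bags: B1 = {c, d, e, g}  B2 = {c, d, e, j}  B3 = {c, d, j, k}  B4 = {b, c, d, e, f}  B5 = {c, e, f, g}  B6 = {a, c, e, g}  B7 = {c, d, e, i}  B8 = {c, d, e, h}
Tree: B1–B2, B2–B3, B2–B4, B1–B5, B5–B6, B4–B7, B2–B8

A tree decomposition must satisfy three properties: every vertex lies in some bag; for every edge, both endpoints lie together in some bag; and for every vertex, the bags containing it form a connected subtree. Here bags containing vertex f are not connected in the tree, so the decomposition is invalid.

No — bags containing vertex f are not connected in the tree.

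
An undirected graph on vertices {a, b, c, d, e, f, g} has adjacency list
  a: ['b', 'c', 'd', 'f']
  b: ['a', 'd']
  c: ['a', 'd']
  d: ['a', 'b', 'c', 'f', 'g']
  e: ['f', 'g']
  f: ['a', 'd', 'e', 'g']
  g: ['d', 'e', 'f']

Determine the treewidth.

A width-2 tree decomposition is:
Bags: B1 = {a, b, d}  B2 = {a, c, d}  B3 = {a, d, f}  B4 = {d, f, g}  B5 = {e, f, g}
Tree: B1–B2, B1–B3, B3–B4, B4–B5
Each bag holds 3 vertices, so the decomposition has width 2, which upper-bounds the treewidth. Conversely, {d, f, g} is a clique of size 3, and the vertices of any clique must share a bag in every tree decomposition; so some bag has ≥ 3 vertices and tw(G) ≥ 2. Therefore the treewidth is 2.

2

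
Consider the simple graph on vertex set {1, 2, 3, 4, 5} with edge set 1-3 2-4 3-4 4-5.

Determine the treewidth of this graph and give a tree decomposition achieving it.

Treewidth 1.
One such decomposition:
Bags: B1 = {2, 4}  B2 = {3, 4}  B3 = {4, 5}  B4 = {1, 3}
Tree: B1–B2, B2–B3, B2–B4

Each bag holds 2 vertices, so the decomposition has width 1, which upper-bounds the treewidth. G has an edge, so its treewidth is at least 1. Therefore the treewidth is 1.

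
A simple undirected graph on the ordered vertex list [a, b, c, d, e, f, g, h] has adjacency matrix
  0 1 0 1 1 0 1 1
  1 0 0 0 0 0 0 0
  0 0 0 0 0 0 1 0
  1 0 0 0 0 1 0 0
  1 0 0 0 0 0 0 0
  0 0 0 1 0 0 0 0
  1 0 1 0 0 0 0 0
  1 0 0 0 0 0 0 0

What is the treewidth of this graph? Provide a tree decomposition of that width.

Treewidth 1.
Bags: B1 = {a, d}  B2 = {a, g}  B3 = {d, f}  B4 = {a, e}  B5 = {a, h}  B6 = {a, b}  B7 = {c, g}
Tree: B1–B2, B1–B3, B2–B4, B1–B5, B2–B6, B2–B7

Each bag holds 2 vertices, so the decomposition has width 1, which upper-bounds the treewidth. G has an edge, so its treewidth is at least 1. The upper and lower bounds meet at 1, so that is the treewidth.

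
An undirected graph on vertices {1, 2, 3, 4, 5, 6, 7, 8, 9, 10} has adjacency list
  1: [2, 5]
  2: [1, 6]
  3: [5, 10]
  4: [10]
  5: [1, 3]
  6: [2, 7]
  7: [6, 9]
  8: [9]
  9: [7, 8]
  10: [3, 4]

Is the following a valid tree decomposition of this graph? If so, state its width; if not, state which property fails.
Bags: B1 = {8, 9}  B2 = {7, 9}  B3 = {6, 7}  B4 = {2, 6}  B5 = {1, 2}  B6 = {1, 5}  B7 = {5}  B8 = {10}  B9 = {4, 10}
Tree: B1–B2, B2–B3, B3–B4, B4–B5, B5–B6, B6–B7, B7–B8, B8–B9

A tree decomposition must satisfy three properties: every vertex lies in some bag; for every edge, both endpoints lie together in some bag; and for every vertex, the bags containing it form a connected subtree. Here vertex 3 appears in no bag, so the decomposition is invalid.

No — vertex 3 appears in no bag.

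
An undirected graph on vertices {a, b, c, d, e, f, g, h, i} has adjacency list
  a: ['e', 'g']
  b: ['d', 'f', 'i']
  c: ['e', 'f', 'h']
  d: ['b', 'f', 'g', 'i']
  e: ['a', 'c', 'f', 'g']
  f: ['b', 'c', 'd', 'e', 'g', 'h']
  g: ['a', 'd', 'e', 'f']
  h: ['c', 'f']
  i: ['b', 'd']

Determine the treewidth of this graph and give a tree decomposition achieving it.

Treewidth 2.
One optimal decomposition is:
Bags: B1 = {b, d, f}  B2 = {b, d, i}  B3 = {d, f, g}  B4 = {e, f, g}  B5 = {c, e, f}  B6 = {a, e, g}  B7 = {c, f, h}
Tree: B1–B2, B1–B3, B3–B4, B4–B5, B4–B6, B5–B7

Every bag has size at most 3, so the width is 3 − 1 = 2 and tw(G) ≤ 2. On the other hand G contains the 3-clique {a, e, g}. A clique must lie in a single bag of any decomposition, so no decomposition can have width below 2. The upper and lower bounds meet at 2, so that is the treewidth.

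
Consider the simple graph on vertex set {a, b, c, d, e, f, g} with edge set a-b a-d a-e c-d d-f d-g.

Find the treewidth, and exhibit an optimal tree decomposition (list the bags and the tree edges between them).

Treewidth 1.
One optimal decomposition is:
Bags: B1 = {a, b}  B2 = {a, d}  B3 = {d, f}  B4 = {a, e}  B5 = {d, g}  B6 = {c, d}
Tree: B1–B2, B2–B3, B1–B4, B2–B5, B5–B6

Each bag holds 2 vertices, so the decomposition has width 1, which upper-bounds the treewidth. Since G has at least one edge (e.g. a–b), it is not an edgeless graph, so tw(G) ≥ 1. Hence tw(G) = 1 exactly.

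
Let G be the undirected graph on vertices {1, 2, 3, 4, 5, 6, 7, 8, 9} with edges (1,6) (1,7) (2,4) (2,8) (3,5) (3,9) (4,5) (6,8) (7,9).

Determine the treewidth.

2

A width-2 tree decomposition is:
Bags: B1 = {1, 6, 7}  B2 = {6, 7, 9}  B3 = {3, 6, 9}  B4 = {3, 5, 6}  B5 = {4, 5, 6}  B6 = {2, 4, 6}  B7 = {2, 6, 8}
Tree: B1–B2, B2–B3, B3–B4, B4–B5, B5–B6, B6–B7
The largest bag has 3 vertices, giving width 2; this decomposition certifies tw(G) ≤ 2. For the lower bound, G contains the cycle 6–1–7–9–3–5–4–2–8–6, so G is not a forest; only forests have treewidth ≤ 1, hence tw(G) ≥ 2. Combining the bounds, tw(G) = 2.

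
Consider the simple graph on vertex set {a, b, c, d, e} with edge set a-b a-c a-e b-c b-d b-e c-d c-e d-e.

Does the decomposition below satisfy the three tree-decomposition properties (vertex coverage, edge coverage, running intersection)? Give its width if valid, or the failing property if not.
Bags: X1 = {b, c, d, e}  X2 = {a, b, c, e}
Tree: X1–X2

Yes; width 3.

Checking the three conditions: (i) the bags cover all of {a, b, c, d, e}; (ii) for each edge, some bag contains both endpoints; (iii) the bags containing any fixed vertex form a subtree. All hold, so the decomposition is valid with width 4 − 1 = 3.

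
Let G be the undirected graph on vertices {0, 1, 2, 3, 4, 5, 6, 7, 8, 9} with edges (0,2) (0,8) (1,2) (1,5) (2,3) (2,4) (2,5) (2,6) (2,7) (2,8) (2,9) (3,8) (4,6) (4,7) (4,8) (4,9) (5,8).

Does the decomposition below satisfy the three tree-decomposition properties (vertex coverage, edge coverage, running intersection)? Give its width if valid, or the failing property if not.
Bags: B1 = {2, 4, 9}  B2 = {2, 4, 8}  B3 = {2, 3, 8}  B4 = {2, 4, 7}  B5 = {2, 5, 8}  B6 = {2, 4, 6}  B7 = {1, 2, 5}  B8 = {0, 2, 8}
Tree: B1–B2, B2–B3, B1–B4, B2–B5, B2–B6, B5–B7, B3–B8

Checking the three conditions: (i) the bags cover all of {0, 1, 2, 3, 4, 5, 6, 7, 8, 9}; (ii) for each edge, some bag contains both endpoints; (iii) the bags containing any fixed vertex form a subtree. All hold, so the decomposition is valid with width 3 − 1 = 2.

Yes; width 2.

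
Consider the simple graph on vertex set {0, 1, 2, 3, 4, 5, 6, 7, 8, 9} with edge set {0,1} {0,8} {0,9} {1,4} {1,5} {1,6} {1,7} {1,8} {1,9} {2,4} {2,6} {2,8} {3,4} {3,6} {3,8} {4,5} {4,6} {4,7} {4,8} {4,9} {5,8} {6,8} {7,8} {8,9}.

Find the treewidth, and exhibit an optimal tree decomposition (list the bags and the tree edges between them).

Treewidth 3.
Bags: B1 = {1, 4, 8, 9}  B2 = {1, 4, 5, 8}  B3 = {1, 4, 7, 8}  B4 = {1, 4, 6, 8}  B5 = {0, 1, 8, 9}  B6 = {2, 4, 6, 8}  B7 = {3, 4, 6, 8}
Tree: B1–B2, B2–B3, B1–B4, B1–B5, B4–B6, B6–B7

Every bag has size at most 4, so the width is 4 − 1 = 3 and tw(G) ≤ 3. On the other hand G contains the 4-clique {0, 1, 8, 9}. A clique must lie in a single bag of any decomposition, so no decomposition can have width below 3. The upper and lower bounds meet at 3, so that is the treewidth.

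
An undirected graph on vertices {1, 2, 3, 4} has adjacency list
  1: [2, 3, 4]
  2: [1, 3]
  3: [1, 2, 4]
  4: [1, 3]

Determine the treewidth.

A width-2 tree decomposition is:
Bags: B1 = {1, 3, 4}  B2 = {1, 2, 3}
Tree: B1–B2
Each bag holds 3 vertices, so the decomposition has width 2, which upper-bounds the treewidth. For the lower bound, the 3 vertices {1, 2, 3} are pairwise adjacent, and any tree decomposition puts a clique entirely inside one bag — forcing width ≥ 2. Hence tw(G) = 2 exactly.

2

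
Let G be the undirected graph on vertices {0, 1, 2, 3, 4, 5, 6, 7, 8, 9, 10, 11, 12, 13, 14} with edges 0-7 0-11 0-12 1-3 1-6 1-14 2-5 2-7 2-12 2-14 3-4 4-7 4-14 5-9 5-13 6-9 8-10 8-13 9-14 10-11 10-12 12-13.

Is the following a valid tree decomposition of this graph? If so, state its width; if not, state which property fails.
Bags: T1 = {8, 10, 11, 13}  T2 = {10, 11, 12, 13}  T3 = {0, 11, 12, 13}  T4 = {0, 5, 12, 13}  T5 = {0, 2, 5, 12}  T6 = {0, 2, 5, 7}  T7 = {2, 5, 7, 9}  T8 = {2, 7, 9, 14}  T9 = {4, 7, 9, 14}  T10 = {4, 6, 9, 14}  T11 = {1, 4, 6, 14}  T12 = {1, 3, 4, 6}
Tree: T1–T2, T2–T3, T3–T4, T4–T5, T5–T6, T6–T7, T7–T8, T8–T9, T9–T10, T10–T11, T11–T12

Checking the three conditions: (i) the bags cover all of {0, 1, 2, 3, 4, 5, 6, 7, 8, 9, 10, 11, 12, 13, 14}; (ii) for each edge, some bag contains both endpoints; (iii) the bags containing any fixed vertex form a subtree. All hold, so the decomposition is valid with width 4 − 1 = 3.

Yes; width 3.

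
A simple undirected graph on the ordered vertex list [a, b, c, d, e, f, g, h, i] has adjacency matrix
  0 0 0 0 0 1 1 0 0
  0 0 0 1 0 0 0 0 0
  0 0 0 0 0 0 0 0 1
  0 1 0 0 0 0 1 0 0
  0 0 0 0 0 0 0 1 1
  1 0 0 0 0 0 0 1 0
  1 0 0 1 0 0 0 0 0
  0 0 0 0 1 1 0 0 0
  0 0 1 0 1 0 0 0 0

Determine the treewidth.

1

A width-1 tree decomposition is:
Bags: B1 = {c, i}  B2 = {e, i}  B3 = {e, h}  B4 = {f, h}  B5 = {a, f}  B6 = {a, g}  B7 = {d, g}  B8 = {b, d}
Tree: B1–B2, B2–B3, B3–B4, B4–B5, B5–B6, B6–B7, B7–B8
Each bag holds 2 vertices, so the decomposition has width 1, which upper-bounds the treewidth. Any graph with an edge has treewidth ≥ 1, and G has the edge c–i. Therefore the treewidth is 1.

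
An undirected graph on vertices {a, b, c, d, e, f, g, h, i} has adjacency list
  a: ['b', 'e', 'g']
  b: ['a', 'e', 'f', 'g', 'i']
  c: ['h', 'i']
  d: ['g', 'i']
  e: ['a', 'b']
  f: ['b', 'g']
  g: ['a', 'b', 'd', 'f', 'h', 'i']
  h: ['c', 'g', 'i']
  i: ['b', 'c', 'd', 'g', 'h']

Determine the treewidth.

2

A width-2 tree decomposition is:
Bags: B1 = {b, g, i}  B2 = {d, g, i}  B3 = {g, h, i}  B4 = {c, h, i}  B5 = {a, b, g}  B6 = {a, b, e}  B7 = {b, f, g}
Tree: B1–B2, B2–B3, B3–B4, B1–B5, B5–B6, B1–B7
The largest bag has 3 vertices, giving width 2; this decomposition certifies tw(G) ≤ 2. Conversely, {d, g, i} is a clique of size 3, and the vertices of any clique must share a bag in every tree decomposition; so some bag has ≥ 3 vertices and tw(G) ≥ 2. Hence tw(G) = 2 exactly.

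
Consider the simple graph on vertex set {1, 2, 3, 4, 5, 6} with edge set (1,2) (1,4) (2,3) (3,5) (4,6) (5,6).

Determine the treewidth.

A width-2 tree decomposition is:
Bags: B1 = {1, 2, 4}  B2 = {2, 3, 4}  B3 = {3, 4, 5}  B4 = {4, 5, 6}
Tree: B1–B2, B2–B3, B3–B4
The largest bag has 3 vertices, giving width 2; this decomposition certifies tw(G) ≤ 2. The edges 4–1–2–3–5–6–4 form a cycle, so G is not a tree and its treewidth is at least 2. Combining the bounds, tw(G) = 2.

2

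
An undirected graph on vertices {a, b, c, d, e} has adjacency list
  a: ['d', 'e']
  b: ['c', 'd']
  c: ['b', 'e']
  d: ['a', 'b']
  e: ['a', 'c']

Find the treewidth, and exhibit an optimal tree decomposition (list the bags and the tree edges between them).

The largest bag has 3 vertices, giving width 2; this decomposition certifies tw(G) ≤ 2. Since e–a–d–b–c–e is a cycle in G, G is not acyclic. Forests are exactly the graphs of treewidth ≤ 1, so tw(G) ≥ 2. Therefore the treewidth is 2.

Treewidth 2.
Bags: B1 = {a, d, e}  B2 = {b, d, e}  B3 = {b, c, e}
Tree: B1–B2, B2–B3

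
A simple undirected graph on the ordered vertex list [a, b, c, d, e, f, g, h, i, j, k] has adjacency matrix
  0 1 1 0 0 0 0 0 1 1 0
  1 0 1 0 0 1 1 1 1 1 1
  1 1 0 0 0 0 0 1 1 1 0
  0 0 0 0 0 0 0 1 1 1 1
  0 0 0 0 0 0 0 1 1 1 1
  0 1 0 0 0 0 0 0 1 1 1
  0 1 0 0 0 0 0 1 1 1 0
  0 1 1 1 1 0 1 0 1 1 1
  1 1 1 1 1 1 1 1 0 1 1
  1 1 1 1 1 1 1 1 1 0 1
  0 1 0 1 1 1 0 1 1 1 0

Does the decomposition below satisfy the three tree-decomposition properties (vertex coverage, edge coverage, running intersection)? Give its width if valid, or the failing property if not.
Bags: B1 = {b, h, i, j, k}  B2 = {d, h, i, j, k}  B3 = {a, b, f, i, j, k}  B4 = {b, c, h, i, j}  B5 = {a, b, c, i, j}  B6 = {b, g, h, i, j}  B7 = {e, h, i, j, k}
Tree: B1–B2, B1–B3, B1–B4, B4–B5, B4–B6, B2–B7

No — bags containing vertex a are not connected in the tree.

A tree decomposition must satisfy three properties: every vertex lies in some bag; for every edge, both endpoints lie together in some bag; and for every vertex, the bags containing it form a connected subtree. Here bags containing vertex a are not connected in the tree, so the decomposition is invalid.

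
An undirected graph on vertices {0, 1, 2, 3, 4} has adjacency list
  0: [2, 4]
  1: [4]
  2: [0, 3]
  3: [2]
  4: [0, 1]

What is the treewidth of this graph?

A width-1 tree decomposition is:
Bags: B1 = {2, 3}  B2 = {0, 2}  B3 = {0, 4}  B4 = {1, 4}
Tree: B1–B2, B2–B3, B3–B4
The largest bag has 2 vertices, giving width 1; this decomposition certifies tw(G) ≤ 1. Since G has at least one edge (e.g. 3–2), it is not an edgeless graph, so tw(G) ≥ 1. Hence tw(G) = 1 exactly.

1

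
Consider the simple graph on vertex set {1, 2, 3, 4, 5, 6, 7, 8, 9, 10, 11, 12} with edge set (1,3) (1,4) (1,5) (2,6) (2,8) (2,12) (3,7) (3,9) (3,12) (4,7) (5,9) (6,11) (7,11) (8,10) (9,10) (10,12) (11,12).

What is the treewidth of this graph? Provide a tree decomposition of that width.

The largest bag has 4 vertices, giving width 3; this decomposition certifies tw(G) ≤ 3. For the lower bound: the 4 vertex sets {2,6,8}, {11}, {12}, {3,7,9,10} are disjoint, each induces a connected subgraph, and every pair is joined by at least one edge of G. Contracting each set to a single vertex therefore yields K_{4} as a minor, and since treewidth is minor-monotone, tw(G) ≥ tw(K_{4}) = 3. Combining the bounds, tw(G) = 3.

Treewidth 3.
Bags: B1 = {2, 6, 8, 11}  B2 = {2, 8, 11, 12}  B3 = {8, 10, 11, 12}  B4 = {7, 10, 11, 12}  B5 = {3, 7, 10, 12}  B6 = {3, 7, 9, 10}  B7 = {3, 4, 7, 9}  B8 = {1, 3, 4, 9}  B9 = {1, 4, 5, 9}
Tree: B1–B2, B2–B3, B3–B4, B4–B5, B5–B6, B6–B7, B7–B8, B8–B9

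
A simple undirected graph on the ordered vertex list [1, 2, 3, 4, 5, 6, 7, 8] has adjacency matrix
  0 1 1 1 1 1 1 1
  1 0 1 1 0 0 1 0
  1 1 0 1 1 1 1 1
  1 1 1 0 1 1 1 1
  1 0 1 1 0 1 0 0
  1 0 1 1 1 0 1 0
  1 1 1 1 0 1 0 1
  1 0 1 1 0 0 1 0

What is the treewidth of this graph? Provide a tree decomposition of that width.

Treewidth 4.
One such decomposition:
Bags: B1 = {1, 3, 4, 6, 7}  B2 = {1, 3, 4, 5, 6}  B3 = {1, 2, 3, 4, 7}  B4 = {1, 3, 4, 7, 8}
Tree: B1–B2, B1–B3, B3–B4

Each bag holds 5 vertices, so the decomposition has width 4, which upper-bounds the treewidth. Conversely, {1, 3, 4, 5, 6} is a clique of size 5, and the vertices of any clique must share a bag in every tree decomposition; so some bag has ≥ 5 vertices and tw(G) ≥ 4. Therefore the treewidth is 4.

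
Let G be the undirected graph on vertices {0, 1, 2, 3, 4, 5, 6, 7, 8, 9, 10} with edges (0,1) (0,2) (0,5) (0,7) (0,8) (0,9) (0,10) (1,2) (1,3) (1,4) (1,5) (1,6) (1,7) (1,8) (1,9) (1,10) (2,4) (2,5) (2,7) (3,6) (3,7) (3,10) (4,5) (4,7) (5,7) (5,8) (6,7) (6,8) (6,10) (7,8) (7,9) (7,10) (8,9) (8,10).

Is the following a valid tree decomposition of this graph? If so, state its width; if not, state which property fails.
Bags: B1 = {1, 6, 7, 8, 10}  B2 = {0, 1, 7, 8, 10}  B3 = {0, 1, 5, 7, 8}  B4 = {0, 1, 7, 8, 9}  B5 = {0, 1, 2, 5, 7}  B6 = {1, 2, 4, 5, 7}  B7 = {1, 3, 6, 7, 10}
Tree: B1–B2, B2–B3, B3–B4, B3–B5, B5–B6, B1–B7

Checking the three conditions: (i) the bags cover all of {0, 1, 2, 3, 4, 5, 6, 7, 8, 9, 10}; (ii) for each edge, some bag contains both endpoints; (iii) the bags containing any fixed vertex form a subtree. All hold, so the decomposition is valid with width 5 − 1 = 4.

Yes; width 4.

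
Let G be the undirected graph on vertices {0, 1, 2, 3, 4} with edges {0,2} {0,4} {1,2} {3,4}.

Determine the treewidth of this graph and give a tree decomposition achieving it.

Treewidth 1.
Bags: B1 = {3, 4}  B2 = {0, 4}  B3 = {0, 2}  B4 = {1, 2}
Tree: B1–B2, B2–B3, B3–B4

The largest bag has 2 vertices, giving width 1; this decomposition certifies tw(G) ≤ 1. Any graph with an edge has treewidth ≥ 1, and G has the edge 3–4. Combining the bounds, tw(G) = 1.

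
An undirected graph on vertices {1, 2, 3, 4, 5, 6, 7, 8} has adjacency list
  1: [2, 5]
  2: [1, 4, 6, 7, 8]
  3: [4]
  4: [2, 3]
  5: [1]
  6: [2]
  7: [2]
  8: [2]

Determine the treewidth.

1

A width-1 tree decomposition is:
Bags: B1 = {1, 2}  B2 = {2, 7}  B3 = {2, 4}  B4 = {2, 8}  B5 = {3, 4}  B6 = {2, 6}  B7 = {1, 5}
Tree: B1–B2, B2–B3, B1–B4, B3–B5, B1–B6, B1–B7
The largest bag has 2 vertices, giving width 1; this decomposition certifies tw(G) ≤ 1. G has an edge, so its treewidth is at least 1. Hence tw(G) = 1 exactly.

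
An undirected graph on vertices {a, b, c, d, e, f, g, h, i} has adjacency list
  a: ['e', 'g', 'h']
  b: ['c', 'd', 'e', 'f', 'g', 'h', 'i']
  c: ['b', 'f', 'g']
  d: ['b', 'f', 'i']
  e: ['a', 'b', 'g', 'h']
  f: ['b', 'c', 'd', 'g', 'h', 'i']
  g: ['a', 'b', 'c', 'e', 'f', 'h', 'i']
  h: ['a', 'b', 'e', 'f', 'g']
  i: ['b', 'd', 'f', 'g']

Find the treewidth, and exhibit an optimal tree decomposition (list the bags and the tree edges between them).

Treewidth 3.
Bags: B1 = {b, f, g, h}  B2 = {b, e, g, h}  B3 = {b, c, f, g}  B4 = {b, f, g, i}  B5 = {a, e, g, h}  B6 = {b, d, f, i}
Tree: B1–B2, B1–B3, B1–B4, B2–B5, B4–B6

The largest bag has 4 vertices, giving width 3; this decomposition certifies tw(G) ≤ 3. For the lower bound, the 4 vertices {b, d, f, i} are pairwise adjacent, and any tree decomposition puts a clique entirely inside one bag — forcing width ≥ 3. The upper and lower bounds meet at 3, so that is the treewidth.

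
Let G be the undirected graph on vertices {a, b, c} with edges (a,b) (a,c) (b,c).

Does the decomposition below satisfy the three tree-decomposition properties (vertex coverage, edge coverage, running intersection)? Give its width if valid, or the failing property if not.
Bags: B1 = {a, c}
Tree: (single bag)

No — vertex b appears in no bag.

A tree decomposition must satisfy three properties: every vertex lies in some bag; for every edge, both endpoints lie together in some bag; and for every vertex, the bags containing it form a connected subtree. Here vertex b appears in no bag, so the decomposition is invalid.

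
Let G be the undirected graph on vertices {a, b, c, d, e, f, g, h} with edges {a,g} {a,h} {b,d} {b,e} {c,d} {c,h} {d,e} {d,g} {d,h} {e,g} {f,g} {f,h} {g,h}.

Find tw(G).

A width-2 tree decomposition is:
Bags: B1 = {d, g, h}  B2 = {f, g, h}  B3 = {a, g, h}  B4 = {d, e, g}  B5 = {c, d, h}  B6 = {b, d, e}
Tree: B1–B2, B1–B3, B1–B4, B1–B5, B4–B6
Each bag holds 3 vertices, so the decomposition has width 2, which upper-bounds the treewidth. Conversely, {d, e, g} is a clique of size 3, and the vertices of any clique must share a bag in every tree decomposition; so some bag has ≥ 3 vertices and tw(G) ≥ 2. Therefore the treewidth is 2.

2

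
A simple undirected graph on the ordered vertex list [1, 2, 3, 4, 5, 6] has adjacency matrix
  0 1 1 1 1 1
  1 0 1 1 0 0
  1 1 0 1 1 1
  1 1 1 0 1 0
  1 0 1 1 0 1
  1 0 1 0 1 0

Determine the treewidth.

A width-3 tree decomposition is:
Bags: B1 = {1, 2, 3, 4}  B2 = {1, 3, 4, 5}  B3 = {1, 3, 5, 6}
Tree: B1–B2, B2–B3
Each bag holds 4 vertices, so the decomposition has width 3, which upper-bounds the treewidth. For the lower bound, the 4 vertices {1, 2, 3, 4} are pairwise adjacent, and any tree decomposition puts a clique entirely inside one bag — forcing width ≥ 3. Combining the bounds, tw(G) = 3.

3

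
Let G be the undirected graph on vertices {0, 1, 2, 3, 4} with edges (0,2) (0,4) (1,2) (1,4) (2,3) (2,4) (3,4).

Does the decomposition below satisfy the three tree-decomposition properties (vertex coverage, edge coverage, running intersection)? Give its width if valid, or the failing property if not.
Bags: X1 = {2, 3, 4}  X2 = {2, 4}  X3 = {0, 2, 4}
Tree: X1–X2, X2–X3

A tree decomposition must satisfy three properties: every vertex lies in some bag; for every edge, both endpoints lie together in some bag; and for every vertex, the bags containing it form a connected subtree. Here vertex 1 appears in no bag, so the decomposition is invalid.

No — vertex 1 appears in no bag.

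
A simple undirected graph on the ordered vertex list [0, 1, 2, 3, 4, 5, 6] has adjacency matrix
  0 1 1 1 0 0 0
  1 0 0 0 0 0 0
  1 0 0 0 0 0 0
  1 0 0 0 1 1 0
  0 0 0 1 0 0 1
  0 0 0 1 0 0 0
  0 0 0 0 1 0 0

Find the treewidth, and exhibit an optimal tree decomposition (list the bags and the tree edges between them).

The largest bag has 2 vertices, giving width 1; this decomposition certifies tw(G) ≤ 1. Since G has at least one edge (e.g. 6–4), it is not an edgeless graph, so tw(G) ≥ 1. Combining the bounds, tw(G) = 1.

Treewidth 1.
Bags: B1 = {4, 6}  B2 = {3, 4}  B3 = {0, 3}  B4 = {3, 5}  B5 = {0, 2}  B6 = {0, 1}
Tree: B1–B2, B2–B3, B3–B4, B3–B5, B3–B6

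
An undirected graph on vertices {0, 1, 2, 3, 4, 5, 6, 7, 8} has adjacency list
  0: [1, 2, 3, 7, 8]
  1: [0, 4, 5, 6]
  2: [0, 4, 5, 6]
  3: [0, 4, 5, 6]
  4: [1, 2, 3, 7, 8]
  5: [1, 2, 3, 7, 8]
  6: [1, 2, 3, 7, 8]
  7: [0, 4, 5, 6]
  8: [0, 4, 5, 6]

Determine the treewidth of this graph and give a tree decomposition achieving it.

The largest bag has 5 vertices, giving width 4; this decomposition certifies tw(G) ≤ 4. For the lower bound: the 5 vertex sets {0,1}, {3,6}, {4,8}, {5}, {2} are disjoint, each induces a connected subgraph, and every pair is joined by at least one edge of G. Contracting each set to a single vertex therefore yields K_{5} as a minor, and since treewidth is minor-monotone, tw(G) ≥ tw(K_{5}) = 4. The upper and lower bounds meet at 4, so that is the treewidth.

Treewidth 4.
Bags: B1 = {0, 1, 4, 5, 6}  B2 = {0, 3, 4, 5, 6}  B3 = {0, 4, 5, 6, 8}  B4 = {0, 2, 4, 5, 6}  B5 = {0, 4, 5, 6, 7}
Tree: B1–B2, B2–B3, B3–B4, B4–B5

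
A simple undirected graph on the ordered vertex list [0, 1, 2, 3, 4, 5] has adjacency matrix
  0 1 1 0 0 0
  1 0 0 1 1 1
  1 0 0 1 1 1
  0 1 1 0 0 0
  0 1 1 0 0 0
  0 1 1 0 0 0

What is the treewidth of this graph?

2

A width-2 tree decomposition is:
Bags: B1 = {1, 2, 4}  B2 = {0, 1, 2}  B3 = {1, 2, 5}  B4 = {1, 2, 3}
Tree: B1–B2, B2–B3, B3–B4
Each bag holds 3 vertices, so the decomposition has width 2, which upper-bounds the treewidth. The edges 4–2–0–1–4 form a cycle, so G is not a tree and its treewidth is at least 2. Combining the bounds, tw(G) = 2.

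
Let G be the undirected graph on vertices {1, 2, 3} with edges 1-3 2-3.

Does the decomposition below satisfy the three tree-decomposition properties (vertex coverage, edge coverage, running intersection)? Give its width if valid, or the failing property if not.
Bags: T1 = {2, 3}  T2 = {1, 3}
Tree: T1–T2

Yes; width 1.

Checking the three conditions: (i) the bags cover all of {1, 2, 3}; (ii) for each edge, some bag contains both endpoints; (iii) the bags containing any fixed vertex form a subtree. All hold, so the decomposition is valid with width 2 − 1 = 1.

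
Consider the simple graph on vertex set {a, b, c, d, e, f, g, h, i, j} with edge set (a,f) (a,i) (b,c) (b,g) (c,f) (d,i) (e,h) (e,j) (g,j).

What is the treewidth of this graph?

A width-1 tree decomposition is:
Bags: B1 = {d, i}  B2 = {a, i}  B3 = {a, f}  B4 = {c, f}  B5 = {b, c}  B6 = {b, g}  B7 = {g, j}  B8 = {e, j}  B9 = {e, h}
Tree: B1–B2, B2–B3, B3–B4, B4–B5, B5–B6, B6–B7, B7–B8, B8–B9
Each bag holds 2 vertices, so the decomposition has width 1, which upper-bounds the treewidth. Since G has at least one edge (e.g. d–i), it is not an edgeless graph, so tw(G) ≥ 1. Combining the bounds, tw(G) = 1.

1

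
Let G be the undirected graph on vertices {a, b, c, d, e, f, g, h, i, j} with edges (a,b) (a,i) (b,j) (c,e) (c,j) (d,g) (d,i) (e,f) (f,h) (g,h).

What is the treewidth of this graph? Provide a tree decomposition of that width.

Treewidth 2.
Bags: B1 = {c, e, f}  B2 = {c, f, j}  B3 = {b, f, j}  B4 = {a, b, f}  B5 = {a, f, i}  B6 = {d, f, i}  B7 = {d, f, g}  B8 = {f, g, h}
Tree: B1–B2, B2–B3, B3–B4, B4–B5, B5–B6, B6–B7, B7–B8

The largest bag has 3 vertices, giving width 2; this decomposition certifies tw(G) ≤ 2. Since f–e–c–j–b–a–i–d–g–h–f is a cycle in G, G is not acyclic. Forests are exactly the graphs of treewidth ≤ 1, so tw(G) ≥ 2. The upper and lower bounds meet at 2, so that is the treewidth.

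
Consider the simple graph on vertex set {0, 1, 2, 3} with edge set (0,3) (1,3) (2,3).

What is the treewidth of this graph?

A width-1 tree decomposition is:
Bags: B1 = {2, 3}  B2 = {1, 3}  B3 = {0, 3}
Tree: B1–B2, B2–B3
Every bag has size at most 2, so the width is 2 − 1 = 1 and tw(G) ≤ 1. Any graph with an edge has treewidth ≥ 1, and G has the edge 3–2. Combining the bounds, tw(G) = 1.

1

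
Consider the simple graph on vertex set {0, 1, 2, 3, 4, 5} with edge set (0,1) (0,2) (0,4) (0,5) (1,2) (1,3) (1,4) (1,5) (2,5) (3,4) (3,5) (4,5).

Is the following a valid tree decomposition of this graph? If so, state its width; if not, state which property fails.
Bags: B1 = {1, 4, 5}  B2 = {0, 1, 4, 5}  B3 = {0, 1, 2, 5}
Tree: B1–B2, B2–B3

No — vertex 3 appears in no bag.

A tree decomposition must satisfy three properties: every vertex lies in some bag; for every edge, both endpoints lie together in some bag; and for every vertex, the bags containing it form a connected subtree. Here vertex 3 appears in no bag, so the decomposition is invalid.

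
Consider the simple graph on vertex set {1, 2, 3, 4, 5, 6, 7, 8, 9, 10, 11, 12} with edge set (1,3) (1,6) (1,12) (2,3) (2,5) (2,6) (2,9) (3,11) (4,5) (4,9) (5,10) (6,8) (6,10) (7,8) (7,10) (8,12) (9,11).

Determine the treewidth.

A width-3 tree decomposition is:
Bags: B1 = {4, 5, 9, 11}  B2 = {2, 5, 9, 11}  B3 = {2, 3, 5, 11}  B4 = {2, 3, 5, 10}  B5 = {2, 3, 6, 10}  B6 = {1, 3, 6, 10}  B7 = {1, 6, 7, 10}  B8 = {1, 6, 7, 8}  B9 = {1, 7, 8, 12}
Tree: B1–B2, B2–B3, B3–B4, B4–B5, B5–B6, B6–B7, B7–B8, B8–B9
The largest bag has 4 vertices, giving width 3; this decomposition certifies tw(G) ≤ 3. For the lower bound: the 4 vertex sets {4,9,11}, {5}, {2}, {1,3,6,10} are disjoint, each induces a connected subgraph, and every pair is joined by at least one edge of G. Contracting each set to a single vertex therefore yields K_{4} as a minor, and since treewidth is minor-monotone, tw(G) ≥ tw(K_{4}) = 3. The upper and lower bounds meet at 3, so that is the treewidth.

3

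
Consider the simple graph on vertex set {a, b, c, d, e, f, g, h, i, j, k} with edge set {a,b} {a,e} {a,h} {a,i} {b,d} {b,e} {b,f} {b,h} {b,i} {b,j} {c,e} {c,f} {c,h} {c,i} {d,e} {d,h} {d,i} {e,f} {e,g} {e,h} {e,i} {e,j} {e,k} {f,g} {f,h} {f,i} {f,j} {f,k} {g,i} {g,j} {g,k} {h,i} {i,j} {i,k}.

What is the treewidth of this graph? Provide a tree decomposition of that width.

Treewidth 4.
Bags: B1 = {b, e, f, h, i}  B2 = {b, e, f, i, j}  B3 = {b, d, e, h, i}  B4 = {a, b, e, h, i}  B5 = {c, e, f, h, i}  B6 = {e, f, g, i, j}  B7 = {e, f, g, i, k}
Tree: B1–B2, B1–B3, B1–B4, B1–B5, B2–B6, B6–B7

Every bag has size at most 5, so the width is 5 − 1 = 4 and tw(G) ≤ 4. Conversely, {b, d, e, h, i} is a clique of size 5, and the vertices of any clique must share a bag in every tree decomposition; so some bag has ≥ 5 vertices and tw(G) ≥ 4. Therefore the treewidth is 4.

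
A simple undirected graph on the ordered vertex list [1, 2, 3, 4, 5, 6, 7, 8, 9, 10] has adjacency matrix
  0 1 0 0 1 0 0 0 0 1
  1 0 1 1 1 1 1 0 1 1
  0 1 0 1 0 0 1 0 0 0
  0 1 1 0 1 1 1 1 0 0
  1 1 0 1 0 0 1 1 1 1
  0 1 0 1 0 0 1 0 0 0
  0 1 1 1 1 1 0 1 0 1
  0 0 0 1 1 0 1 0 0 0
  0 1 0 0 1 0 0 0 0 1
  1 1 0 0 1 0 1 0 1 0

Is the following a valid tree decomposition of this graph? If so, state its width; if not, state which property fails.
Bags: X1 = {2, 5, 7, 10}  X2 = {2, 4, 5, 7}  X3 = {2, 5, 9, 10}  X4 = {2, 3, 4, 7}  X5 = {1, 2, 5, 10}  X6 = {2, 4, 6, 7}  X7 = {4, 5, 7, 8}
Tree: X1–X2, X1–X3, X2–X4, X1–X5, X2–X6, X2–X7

Vertex coverage: the bags together contain {1, 2, 3, 4, 5, 6, 7, 8, 9, 10}, the full vertex set. Edge coverage: each edge of G has both endpoints in at least one bag. Running intersection: for every vertex, the bags containing it form a connected subtree. All three properties hold, so this is a valid tree decomposition of width max|bag| − 1 = 3, and hence tw(G) ≤ 3.

Yes; width 3.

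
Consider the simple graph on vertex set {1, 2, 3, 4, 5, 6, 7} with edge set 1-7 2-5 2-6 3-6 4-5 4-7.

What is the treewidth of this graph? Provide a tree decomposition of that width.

Treewidth 1.
Bags: B1 = {1, 7}  B2 = {4, 7}  B3 = {4, 5}  B4 = {2, 5}  B5 = {2, 6}  B6 = {3, 6}
Tree: B1–B2, B2–B3, B3–B4, B4–B5, B5–B6

The largest bag has 2 vertices, giving width 1; this decomposition certifies tw(G) ≤ 1. Since G has at least one edge (e.g. 1–7), it is not an edgeless graph, so tw(G) ≥ 1. Therefore the treewidth is 1.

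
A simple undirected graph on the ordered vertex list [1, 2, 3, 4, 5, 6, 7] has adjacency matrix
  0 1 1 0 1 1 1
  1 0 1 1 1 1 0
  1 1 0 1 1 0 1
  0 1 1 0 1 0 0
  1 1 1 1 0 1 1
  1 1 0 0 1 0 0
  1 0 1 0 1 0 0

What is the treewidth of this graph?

A width-3 tree decomposition is:
Bags: B1 = {1, 2, 5, 6}  B2 = {1, 2, 3, 5}  B3 = {1, 3, 5, 7}  B4 = {2, 3, 4, 5}
Tree: B1–B2, B2–B3, B2–B4
The largest bag has 4 vertices, giving width 3; this decomposition certifies tw(G) ≤ 3. Conversely, {1, 2, 3, 5} is a clique of size 4, and the vertices of any clique must share a bag in every tree decomposition; so some bag has ≥ 4 vertices and tw(G) ≥ 3. Therefore the treewidth is 3.

3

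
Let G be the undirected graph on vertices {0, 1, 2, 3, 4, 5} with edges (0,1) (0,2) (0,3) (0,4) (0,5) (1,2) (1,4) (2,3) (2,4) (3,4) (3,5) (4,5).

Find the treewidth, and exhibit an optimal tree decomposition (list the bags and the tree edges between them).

Treewidth 3.
One such decomposition:
Bags: B1 = {0, 3, 4, 5}  B2 = {0, 2, 3, 4}  B3 = {0, 1, 2, 4}
Tree: B1–B2, B2–B3

Each bag holds 4 vertices, so the decomposition has width 3, which upper-bounds the treewidth. For the lower bound, the 4 vertices {0, 1, 2, 4} are pairwise adjacent, and any tree decomposition puts a clique entirely inside one bag — forcing width ≥ 3. The upper and lower bounds meet at 3, so that is the treewidth.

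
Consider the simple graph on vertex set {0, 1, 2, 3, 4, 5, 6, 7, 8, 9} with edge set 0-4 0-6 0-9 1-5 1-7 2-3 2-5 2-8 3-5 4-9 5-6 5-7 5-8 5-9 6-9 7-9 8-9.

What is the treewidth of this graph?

2

A width-2 tree decomposition is:
Bags: B1 = {5, 8, 9}  B2 = {5, 6, 9}  B3 = {5, 7, 9}  B4 = {1, 5, 7}  B5 = {2, 5, 8}  B6 = {2, 3, 5}  B7 = {0, 6, 9}  B8 = {0, 4, 9}
Tree: B1–B2, B2–B3, B3–B4, B1–B5, B5–B6, B2–B7, B7–B8
Each bag holds 3 vertices, so the decomposition has width 2, which upper-bounds the treewidth. For the lower bound, the 3 vertices {0, 4, 9} are pairwise adjacent, and any tree decomposition puts a clique entirely inside one bag — forcing width ≥ 2. Therefore the treewidth is 2.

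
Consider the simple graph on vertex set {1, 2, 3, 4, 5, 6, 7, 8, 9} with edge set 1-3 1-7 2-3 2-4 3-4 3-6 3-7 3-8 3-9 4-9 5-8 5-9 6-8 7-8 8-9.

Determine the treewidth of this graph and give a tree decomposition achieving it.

The largest bag has 3 vertices, giving width 2; this decomposition certifies tw(G) ≤ 2. For the lower bound, the 3 vertices {3, 8, 9} are pairwise adjacent, and any tree decomposition puts a clique entirely inside one bag — forcing width ≥ 2. The upper and lower bounds meet at 2, so that is the treewidth.

Treewidth 2.
Bags: B1 = {3, 7, 8}  B2 = {3, 8, 9}  B3 = {5, 8, 9}  B4 = {3, 4, 9}  B5 = {1, 3, 7}  B6 = {3, 6, 8}  B7 = {2, 3, 4}
Tree: B1–B2, B2–B3, B2–B4, B1–B5, B2–B6, B4–B7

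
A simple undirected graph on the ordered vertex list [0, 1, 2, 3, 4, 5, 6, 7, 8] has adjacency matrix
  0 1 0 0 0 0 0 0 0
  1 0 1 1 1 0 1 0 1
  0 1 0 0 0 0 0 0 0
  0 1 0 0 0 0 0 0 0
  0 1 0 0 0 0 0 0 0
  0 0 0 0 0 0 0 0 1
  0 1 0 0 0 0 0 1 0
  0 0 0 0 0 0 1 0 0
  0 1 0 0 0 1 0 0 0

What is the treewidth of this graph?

A width-1 tree decomposition is:
Bags: B1 = {1, 8}  B2 = {1, 3}  B3 = {1, 4}  B4 = {1, 6}  B5 = {6, 7}  B6 = {1, 2}  B7 = {5, 8}  B8 = {0, 1}
Tree: B1–B2, B1–B3, B1–B4, B4–B5, B2–B6, B1–B7, B3–B8
The largest bag has 2 vertices, giving width 1; this decomposition certifies tw(G) ≤ 1. Any graph with an edge has treewidth ≥ 1, and G has the edge 1–8. Hence tw(G) = 1 exactly.

1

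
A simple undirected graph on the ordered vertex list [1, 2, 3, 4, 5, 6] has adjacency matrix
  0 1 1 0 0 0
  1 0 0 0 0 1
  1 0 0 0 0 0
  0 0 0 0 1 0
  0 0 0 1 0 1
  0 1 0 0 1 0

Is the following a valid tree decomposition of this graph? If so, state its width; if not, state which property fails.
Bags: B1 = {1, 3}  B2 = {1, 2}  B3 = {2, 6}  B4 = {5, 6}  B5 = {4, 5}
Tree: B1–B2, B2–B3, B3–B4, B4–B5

Yes; width 1.

Vertex coverage: the bags together contain {1, 2, 3, 4, 5, 6}, the full vertex set. Edge coverage: each edge of G has both endpoints in at least one bag. Running intersection: for every vertex, the bags containing it form a connected subtree. All three properties hold, so this is a valid tree decomposition of width max|bag| − 1 = 1, and hence tw(G) ≤ 1.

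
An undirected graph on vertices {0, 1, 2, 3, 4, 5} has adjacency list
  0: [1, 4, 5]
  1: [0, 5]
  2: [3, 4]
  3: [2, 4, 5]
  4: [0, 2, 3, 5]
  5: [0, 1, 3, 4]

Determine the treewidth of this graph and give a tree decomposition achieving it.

Treewidth 2.
One such decomposition:
Bags: B1 = {3, 4, 5}  B2 = {2, 3, 4}  B3 = {0, 4, 5}  B4 = {0, 1, 5}
Tree: B1–B2, B1–B3, B3–B4

The largest bag has 3 vertices, giving width 2; this decomposition certifies tw(G) ≤ 2. On the other hand G contains the 3-clique {0, 1, 5}. A clique must lie in a single bag of any decomposition, so no decomposition can have width below 2. Hence tw(G) = 2 exactly.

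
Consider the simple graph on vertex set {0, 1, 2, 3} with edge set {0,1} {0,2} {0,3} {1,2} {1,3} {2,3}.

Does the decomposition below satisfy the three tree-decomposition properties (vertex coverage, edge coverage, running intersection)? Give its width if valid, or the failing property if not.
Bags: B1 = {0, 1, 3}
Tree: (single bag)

A tree decomposition must satisfy three properties: every vertex lies in some bag; for every edge, both endpoints lie together in some bag; and for every vertex, the bags containing it form a connected subtree. Here vertex 2 appears in no bag, so the decomposition is invalid.

No — vertex 2 appears in no bag.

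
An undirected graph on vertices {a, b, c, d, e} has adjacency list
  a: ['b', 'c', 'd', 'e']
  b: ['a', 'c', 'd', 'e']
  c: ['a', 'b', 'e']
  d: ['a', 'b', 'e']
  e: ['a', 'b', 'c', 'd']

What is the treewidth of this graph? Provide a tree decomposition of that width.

Treewidth 3.
One optimal decomposition is:
Bags: B1 = {a, b, d, e}  B2 = {a, b, c, e}
Tree: B1–B2

Each bag holds 4 vertices, so the decomposition has width 3, which upper-bounds the treewidth. For the lower bound, the 4 vertices {a, b, d, e} are pairwise adjacent, and any tree decomposition puts a clique entirely inside one bag — forcing width ≥ 3. The upper and lower bounds meet at 3, so that is the treewidth.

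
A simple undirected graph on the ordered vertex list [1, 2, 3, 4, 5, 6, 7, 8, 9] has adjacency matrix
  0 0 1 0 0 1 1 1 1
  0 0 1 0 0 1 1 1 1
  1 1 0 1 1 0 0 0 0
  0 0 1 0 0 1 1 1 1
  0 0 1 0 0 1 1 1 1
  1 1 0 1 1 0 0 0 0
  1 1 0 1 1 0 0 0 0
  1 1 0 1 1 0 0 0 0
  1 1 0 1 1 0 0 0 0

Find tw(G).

A width-4 tree decomposition is:
Bags: B1 = {1, 2, 3, 4, 5}  B2 = {1, 2, 4, 5, 9}  B3 = {1, 2, 4, 5, 8}  B4 = {1, 2, 4, 5, 7}  B5 = {1, 2, 4, 5, 6}
Tree: B1–B2, B2–B3, B3–B4, B4–B5
The largest bag has 5 vertices, giving width 4; this decomposition certifies tw(G) ≤ 4. For the lower bound: the 5 vertex sets {3,5}, {4,9}, {1,8}, {2}, {7} are disjoint, each induces a connected subgraph, and every pair is joined by at least one edge of G. Contracting each set to a single vertex therefore yields K_{5} as a minor, and since treewidth is minor-monotone, tw(G) ≥ tw(K_{5}) = 4. Hence tw(G) = 4 exactly.

4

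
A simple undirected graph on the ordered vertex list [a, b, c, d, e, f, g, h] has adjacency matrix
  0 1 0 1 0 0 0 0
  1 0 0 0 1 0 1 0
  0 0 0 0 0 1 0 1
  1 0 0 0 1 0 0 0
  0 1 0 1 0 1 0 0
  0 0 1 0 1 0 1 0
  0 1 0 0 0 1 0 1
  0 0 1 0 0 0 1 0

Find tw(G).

A width-2 tree decomposition is:
Bags: B1 = {a, b, d}  B2 = {b, d, e}  B3 = {b, e, g}  B4 = {e, f, g}  B5 = {f, g, h}  B6 = {c, f, h}
Tree: B1–B2, B2–B3, B3–B4, B4–B5, B5–B6
Every bag has size at most 3, so the width is 3 − 1 = 2 and tw(G) ≤ 2. The edges a–d–e–b–a form a cycle, so G is not a tree and its treewidth is at least 2. Combining the bounds, tw(G) = 2.

2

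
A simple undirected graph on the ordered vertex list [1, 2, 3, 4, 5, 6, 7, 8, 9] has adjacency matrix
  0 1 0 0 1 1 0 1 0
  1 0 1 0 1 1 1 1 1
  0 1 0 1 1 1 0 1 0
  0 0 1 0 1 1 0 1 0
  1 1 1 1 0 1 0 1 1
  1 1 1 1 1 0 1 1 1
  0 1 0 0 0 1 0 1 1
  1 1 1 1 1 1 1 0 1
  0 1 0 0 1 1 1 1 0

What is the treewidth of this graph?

A width-4 tree decomposition is:
Bags: B1 = {2, 5, 6, 8, 9}  B2 = {2, 3, 5, 6, 8}  B3 = {2, 6, 7, 8, 9}  B4 = {1, 2, 5, 6, 8}  B5 = {3, 4, 5, 6, 8}
Tree: B1–B2, B1–B3, B1–B4, B2–B5
Each bag holds 5 vertices, so the decomposition has width 4, which upper-bounds the treewidth. On the other hand G contains the 5-clique {1, 2, 5, 6, 8}. A clique must lie in a single bag of any decomposition, so no decomposition can have width below 4. Hence tw(G) = 4 exactly.

4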